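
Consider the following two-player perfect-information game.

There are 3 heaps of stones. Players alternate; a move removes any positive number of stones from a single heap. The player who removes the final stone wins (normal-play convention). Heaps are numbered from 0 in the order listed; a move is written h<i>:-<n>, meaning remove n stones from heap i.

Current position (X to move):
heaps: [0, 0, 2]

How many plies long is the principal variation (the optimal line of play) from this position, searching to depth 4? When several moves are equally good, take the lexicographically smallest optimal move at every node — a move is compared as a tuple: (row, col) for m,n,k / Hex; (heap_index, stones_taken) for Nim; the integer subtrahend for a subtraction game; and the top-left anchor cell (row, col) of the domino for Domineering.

p1 X@[(0,0,2)]: h2:-1[(0,0,1)]-1 h2:-2[(0,0,0)]+1*
p2 O@[(0,0,0)] terminal -1; root [(0,0,2)] d4

PV length from [(0,0,2)]: 1 ply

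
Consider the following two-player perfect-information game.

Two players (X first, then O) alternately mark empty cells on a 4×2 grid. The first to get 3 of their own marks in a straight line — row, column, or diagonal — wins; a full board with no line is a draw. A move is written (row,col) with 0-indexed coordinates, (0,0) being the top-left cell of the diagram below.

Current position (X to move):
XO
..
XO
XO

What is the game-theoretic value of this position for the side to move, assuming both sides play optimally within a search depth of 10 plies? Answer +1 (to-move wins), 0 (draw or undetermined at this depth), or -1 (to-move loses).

value(XO/../XO/XO, X) = +1

p1 X@[XO/../XO/XO]: (1,0)[XO/X./XO/XO]+1* (1,1)[XO/.X/XO/XO]+0
p2 O@[XO/X./XO/XO] terminal -1; root [XO/../XO/XO] d10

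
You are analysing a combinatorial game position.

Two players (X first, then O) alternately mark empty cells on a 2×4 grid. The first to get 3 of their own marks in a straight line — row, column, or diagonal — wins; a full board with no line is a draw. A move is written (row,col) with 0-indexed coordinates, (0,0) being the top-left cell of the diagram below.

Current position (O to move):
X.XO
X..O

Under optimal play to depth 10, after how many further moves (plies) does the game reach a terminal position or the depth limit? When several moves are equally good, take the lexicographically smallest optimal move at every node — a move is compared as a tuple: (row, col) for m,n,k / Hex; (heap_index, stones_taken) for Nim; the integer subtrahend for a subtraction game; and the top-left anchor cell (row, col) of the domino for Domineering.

PV length from [X.XO/X..O]: 3 plies

ply 1, O at X.XO/X..O | (0,1)=+0→XOXO/X..O*; (1,1)=-1→X.XO/XO.O; (1,2)=-1→X.XO/X.OO
ply 2, X at XOXO/X..O | (1,1)=+0→XOXO/XX.O*; (1,2)=+0→XOXO/X.XO
ply 3, O at XOXO/XX.O | (1,2)=+0→XOXO/XXOO*
ply 4: XOXO/XXOO is terminal +0 (X); from X.XO/X..O depth 10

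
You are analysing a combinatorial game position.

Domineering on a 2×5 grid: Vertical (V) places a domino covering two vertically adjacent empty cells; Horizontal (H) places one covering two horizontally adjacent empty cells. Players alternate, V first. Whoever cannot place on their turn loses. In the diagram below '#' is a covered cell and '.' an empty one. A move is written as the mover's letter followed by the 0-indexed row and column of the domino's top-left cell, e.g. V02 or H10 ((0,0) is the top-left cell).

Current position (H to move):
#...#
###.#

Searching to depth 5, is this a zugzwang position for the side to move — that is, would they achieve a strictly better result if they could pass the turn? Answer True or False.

p1 H@[#...#/###.#]: H01[###.#/###.#]-1 H02[#.###/###.#]+1*
p2 V@[#.###/###.#] terminal -1; root [#...#/###.#] d5
pass branch (V moves first from the same position):
  | p1 V@[#...#/###.#]: V03[#..##/#####]-1*
  | p2 H@[#..##/#####]: H01[#####/#####]+1*
  | p3 V@[#####/#####] terminal -1; root [#...#/###.#] d5
H moving scores +1; H passing scores +1

zugzwang(#...#/###.#, H) = False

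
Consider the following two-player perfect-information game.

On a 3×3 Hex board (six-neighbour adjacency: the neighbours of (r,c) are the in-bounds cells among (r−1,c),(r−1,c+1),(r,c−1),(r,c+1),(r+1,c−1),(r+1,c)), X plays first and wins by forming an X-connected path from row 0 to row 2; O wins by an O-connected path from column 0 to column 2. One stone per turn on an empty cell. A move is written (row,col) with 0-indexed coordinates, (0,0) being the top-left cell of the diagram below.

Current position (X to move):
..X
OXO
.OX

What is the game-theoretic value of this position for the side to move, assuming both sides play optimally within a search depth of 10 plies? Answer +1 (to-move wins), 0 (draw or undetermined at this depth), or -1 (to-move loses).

p1 X@[..X/OXO/.OX]: (0,0)[X.X/OXO/.OX]-1 (0,1)[.XX/OXO/.OX]-1 (2,0)[..X/OXO/XOX]+1*
p2 O@[..X/OXO/XOX] terminal -1; root [..X/OXO/.OX] d10

value(..X/OXO/.OX, X) = +1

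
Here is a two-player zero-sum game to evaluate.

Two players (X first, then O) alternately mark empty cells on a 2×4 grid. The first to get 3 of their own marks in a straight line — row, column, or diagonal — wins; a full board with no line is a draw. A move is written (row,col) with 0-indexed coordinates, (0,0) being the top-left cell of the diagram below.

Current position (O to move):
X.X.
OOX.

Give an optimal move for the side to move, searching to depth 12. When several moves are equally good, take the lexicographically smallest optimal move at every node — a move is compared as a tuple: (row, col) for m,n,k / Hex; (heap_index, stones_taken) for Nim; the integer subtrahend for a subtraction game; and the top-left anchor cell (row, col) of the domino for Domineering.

p1 O@[X.X./OOX.]: (0,1)[XOX./OOX.]+0* (0,3)[X.XO/OOX.]-1 (1,3)[X.X./OOXO]-1
p2 X@[XOX./OOX.]: (0,3)[XOXX/OOX.]+0* (1,3)[XOX./OOXX]+0
p3 O@[XOXX/OOX.]: (1,3)[XOXX/OOXO]+0*
p4 X@[XOXX/OOXO] terminal +0; root [X.X./OOX.] d12

O's best at [X.X./OOX.]: (0,1)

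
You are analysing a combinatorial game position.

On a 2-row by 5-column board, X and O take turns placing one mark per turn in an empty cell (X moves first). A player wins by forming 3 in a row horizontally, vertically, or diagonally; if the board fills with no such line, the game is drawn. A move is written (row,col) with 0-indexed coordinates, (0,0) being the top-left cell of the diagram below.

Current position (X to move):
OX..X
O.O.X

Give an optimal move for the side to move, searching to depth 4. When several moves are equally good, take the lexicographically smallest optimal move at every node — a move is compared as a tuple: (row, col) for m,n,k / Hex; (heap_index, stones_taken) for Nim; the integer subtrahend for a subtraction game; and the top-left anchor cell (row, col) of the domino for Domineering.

X's best at [OX..X/O.O.X]: (1,1)

ply 1, X at OX..X/O.O.X | (0,2)=-1→OXX.X/O.O.X; (0,3)=-1→OX.XX/O.O.X; (1,1)=+0→OX..X/OXO.X*; (1,3)=-1→OX..X/O.OXX
ply 2, O at OX..X/OXO.X | (0,2)=+0→OXO.X/OXO.X*; (0,3)=+0→OX.OX/OXO.X; (1,3)=+0→OX..X/OXOOX
ply 3, X at OXO.X/OXO.X | (0,3)=+0→OXOXX/OXO.X*; (1,3)=+0→OXO.X/OXOXX
ply 4, O at OXOXX/OXO.X | (1,3)=+0→OXOXX/OXOOX*
ply 5: OXOXX/OXOOX is terminal +0 (X); from OX..X/O.O.X depth 4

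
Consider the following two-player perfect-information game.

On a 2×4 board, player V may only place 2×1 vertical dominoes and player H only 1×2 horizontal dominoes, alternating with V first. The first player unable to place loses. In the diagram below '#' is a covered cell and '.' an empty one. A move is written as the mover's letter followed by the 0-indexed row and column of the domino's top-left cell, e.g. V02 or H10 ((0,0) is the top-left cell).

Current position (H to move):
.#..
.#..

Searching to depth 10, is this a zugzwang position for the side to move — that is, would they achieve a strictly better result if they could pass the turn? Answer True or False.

[.#../.#..] H move#1: H02:+1/.###/.#..*, H12:+1/.#../.###
[.###/.#..] V move#2: V00:-1/####/##..*
[####/##..] H move#3: H12:+1/####/####*
[####/####] end (terminal -1, V#4); searched .#../.#.. to 10
if H skipped the turn, V would face:
~ [.#../.#..] V move#1: V00:-1/##../##.., V02:+1/.##./.##.*, V03:+1/.#.#/.#.#
~ [.##./.##.] end (terminal -1, H#2); searched .#../.#.. to 10
compare (H): move=+1 vs pass=-1

zugzwang(.#../.#.., H) = False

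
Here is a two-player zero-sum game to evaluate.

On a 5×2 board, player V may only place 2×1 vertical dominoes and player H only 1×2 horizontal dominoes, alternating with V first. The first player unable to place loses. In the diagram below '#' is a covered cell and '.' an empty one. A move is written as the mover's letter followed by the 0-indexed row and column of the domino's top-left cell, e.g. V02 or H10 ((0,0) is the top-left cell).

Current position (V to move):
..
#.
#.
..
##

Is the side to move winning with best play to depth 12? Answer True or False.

[../#./#./../##] V move#1: V01:-1/.#/##/#./../##*, V11:-1/../##/##/../##, V21:-1/../#./##/.#/##
[.#/##/#./../##] H move#2: H30:+1/.#/##/#./##/##*
[.#/##/#./##/##] end (terminal -1, V#3); searched ../#./#./../## to 12

V winning at [../#./#./../##]: False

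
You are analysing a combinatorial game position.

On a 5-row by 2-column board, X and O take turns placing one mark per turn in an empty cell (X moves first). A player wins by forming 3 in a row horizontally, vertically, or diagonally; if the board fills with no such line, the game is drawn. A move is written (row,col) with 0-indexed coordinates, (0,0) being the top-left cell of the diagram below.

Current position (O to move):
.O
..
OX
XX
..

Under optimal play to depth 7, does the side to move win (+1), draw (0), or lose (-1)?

[.O/../OX/XX/..] O move#1: (0,0):-1/OO/../OX/XX/..*, (1,0):-1/.O/O./OX/XX/.., (1,1):-1/.O/.O/OX/XX/.., (4,0):-1/.O/../OX/XX/O., (4,1):-1/.O/../OX/XX/.O
[OO/../OX/XX/..] X move#2: (1,0):+1/OO/X./OX/XX/..*, (1,1):+1/OO/.X/OX/XX/.., (4,0):-1/OO/../OX/XX/X., (4,1):+1/OO/../OX/XX/.X
[OO/X./OX/XX/..] O move#3: (1,1):-1/OO/XO/OX/XX/..*, (4,0):-1/OO/X./OX/XX/O., (4,1):-1/OO/X./OX/XX/.O
[OO/XO/OX/XX/..] X move#4: (4,0):+0/OO/XO/OX/XX/X., (4,1):+1/OO/XO/OX/XX/.X*
[OO/XO/OX/XX/.X] end (terminal -1, O#5); searched .O/../OX/XX/.. to 7

value(.O/../OX/XX/.., O) = -1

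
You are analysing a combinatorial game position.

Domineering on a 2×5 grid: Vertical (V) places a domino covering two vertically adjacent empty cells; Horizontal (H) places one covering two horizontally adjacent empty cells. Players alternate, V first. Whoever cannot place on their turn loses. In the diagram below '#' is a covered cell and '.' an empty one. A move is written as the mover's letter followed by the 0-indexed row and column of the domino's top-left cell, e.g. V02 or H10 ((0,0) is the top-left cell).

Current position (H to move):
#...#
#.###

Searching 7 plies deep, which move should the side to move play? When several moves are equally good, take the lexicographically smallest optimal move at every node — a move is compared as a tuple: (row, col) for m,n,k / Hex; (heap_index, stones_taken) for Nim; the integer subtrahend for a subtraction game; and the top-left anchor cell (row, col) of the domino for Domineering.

H's best at [#...#/#.###]: H01

[#...#/#.###] H move#1: H01:+1/###.#/#.###*, H02:-1/#.###/#.###
[###.#/#.###] end (terminal -1, V#2); searched #...#/#.### to 7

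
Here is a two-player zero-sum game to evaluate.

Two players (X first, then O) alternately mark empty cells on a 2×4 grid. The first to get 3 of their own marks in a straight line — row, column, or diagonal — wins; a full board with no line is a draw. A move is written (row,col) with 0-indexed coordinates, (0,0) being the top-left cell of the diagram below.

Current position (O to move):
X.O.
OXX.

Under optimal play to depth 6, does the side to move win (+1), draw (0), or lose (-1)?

p1 O@[X.O./OXX.]: (0,1)[XOO./OXX.]-1 (0,3)[X.OO/OXX.]-1 (1,3)[X.O./OXXO]+0*
p2 X@[X.O./OXXO]: (0,1)[XXO./OXXO]+0* (0,3)[X.OX/OXXO]+0
p3 O@[XXO./OXXO]: (0,3)[XXOO/OXXO]+0*
p4 X@[XXOO/OXXO] terminal +0; root [X.O./OXX.] d6

value(X.O./OXX., O) = 0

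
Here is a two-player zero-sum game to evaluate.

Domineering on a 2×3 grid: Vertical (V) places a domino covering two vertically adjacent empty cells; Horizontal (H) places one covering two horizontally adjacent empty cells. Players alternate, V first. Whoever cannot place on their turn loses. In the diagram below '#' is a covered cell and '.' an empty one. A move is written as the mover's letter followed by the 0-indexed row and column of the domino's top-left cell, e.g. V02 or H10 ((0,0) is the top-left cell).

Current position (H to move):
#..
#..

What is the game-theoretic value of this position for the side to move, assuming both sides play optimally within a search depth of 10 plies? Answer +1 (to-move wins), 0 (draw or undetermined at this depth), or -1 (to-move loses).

value(#../#.., H) = +1

p1 H@[#../#..]: H01[###/#..]+1* H11[#../###]+1
p2 V@[###/#..] terminal -1; root [#../#..] d10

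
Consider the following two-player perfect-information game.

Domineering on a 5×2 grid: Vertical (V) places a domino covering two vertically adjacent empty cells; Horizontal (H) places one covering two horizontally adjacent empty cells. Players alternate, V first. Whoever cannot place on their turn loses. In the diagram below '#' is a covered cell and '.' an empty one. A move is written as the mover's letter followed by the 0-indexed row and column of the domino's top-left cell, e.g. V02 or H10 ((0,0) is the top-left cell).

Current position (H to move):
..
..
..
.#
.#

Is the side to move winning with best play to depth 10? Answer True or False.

ply 1, H at ../../../.#/.# | H00=-1→##/../../.#/.#; H10=+1→../##/../.#/.#*; H20=-1→../../##/.#/.#
ply 2, V at ../##/../.#/.# | V20=-1→../##/#./##/.#*; V30=-1→../##/../##/##
ply 3, H at ../##/#./##/.# | H00=+1→##/##/#./##/.#*
ply 4: ##/##/#./##/.# is terminal -1 (V); from ../../../.#/.# depth 10

H winning at [../../../.#/.#]: True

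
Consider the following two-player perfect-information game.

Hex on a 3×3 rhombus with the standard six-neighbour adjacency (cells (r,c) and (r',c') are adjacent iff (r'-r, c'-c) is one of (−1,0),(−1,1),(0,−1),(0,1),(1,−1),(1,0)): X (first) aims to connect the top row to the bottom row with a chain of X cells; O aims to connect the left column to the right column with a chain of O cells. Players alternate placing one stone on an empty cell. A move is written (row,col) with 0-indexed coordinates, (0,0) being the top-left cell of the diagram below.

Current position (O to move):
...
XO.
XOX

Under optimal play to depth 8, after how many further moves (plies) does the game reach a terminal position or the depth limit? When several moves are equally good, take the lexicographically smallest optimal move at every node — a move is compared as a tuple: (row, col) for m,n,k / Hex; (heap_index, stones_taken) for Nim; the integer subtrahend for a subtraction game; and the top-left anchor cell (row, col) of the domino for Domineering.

p1 O@[.../XO./XOX]: (0,0)[O../XO./XOX]-1* (0,1)[.O./XO./XOX]-1 (0,2)[..O/XO./XOX]-1 (1,2)[.../XOO/XOX]-1
p2 X@[O../XO./XOX]: (0,1)[OX./XO./XOX]+1* (0,2)[O.X/XO./XOX]+1 (1,2)[O../XOX/XOX]+1
p3 O@[OX./XO./XOX] terminal -1; root [.../XO./XOX] d8

PV length from [.../XO./XOX]: 2 plies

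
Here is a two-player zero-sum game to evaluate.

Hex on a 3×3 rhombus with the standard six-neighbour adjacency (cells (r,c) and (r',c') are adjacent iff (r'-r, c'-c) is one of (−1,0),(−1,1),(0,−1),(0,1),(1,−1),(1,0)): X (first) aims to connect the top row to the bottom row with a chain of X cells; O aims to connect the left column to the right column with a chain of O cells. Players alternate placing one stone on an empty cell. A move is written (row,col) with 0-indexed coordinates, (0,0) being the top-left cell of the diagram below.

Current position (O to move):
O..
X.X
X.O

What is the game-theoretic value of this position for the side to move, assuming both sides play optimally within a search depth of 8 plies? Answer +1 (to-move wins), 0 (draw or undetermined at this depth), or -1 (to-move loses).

value(O../X.X/X.O, O) = -1

ply 1, O at O../X.X/X.O | (0,1)=-1→OO./X.X/X.O*; (0,2)=-1→O.O/X.X/X.O; (1,1)=-1→O../XOX/X.O; (2,1)=-1→O../X.X/XOO
ply 2, X at OO./X.X/X.O | (0,2)=+1→OOX/X.X/X.O*; (1,1)=-1→OO./XXX/X.O; (2,1)=-1→OO./X.X/XXO
ply 3, O at OOX/X.X/X.O | (1,1)=-1→OOX/XOX/X.O*; (2,1)=-1→OOX/X.X/XOO
ply 4, X at OOX/XOX/X.O | (2,1)=+1→OOX/XOX/XXO*
ply 5: OOX/XOX/XXO is terminal -1 (O); from O../X.X/X.O depth 8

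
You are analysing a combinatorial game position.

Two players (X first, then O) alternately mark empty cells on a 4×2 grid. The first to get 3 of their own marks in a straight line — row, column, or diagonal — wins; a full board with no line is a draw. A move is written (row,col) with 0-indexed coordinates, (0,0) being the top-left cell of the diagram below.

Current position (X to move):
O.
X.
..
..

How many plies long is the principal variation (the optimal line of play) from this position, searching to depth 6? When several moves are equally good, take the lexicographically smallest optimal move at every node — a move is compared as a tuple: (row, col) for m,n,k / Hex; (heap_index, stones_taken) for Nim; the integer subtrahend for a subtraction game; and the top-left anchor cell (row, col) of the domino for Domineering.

ply 1, X at O./X./../.. | (0,1)=+0→OX/X./../..*; (1,1)=+0→O./XX/../..; (2,0)=+0→O./X./X./..; (2,1)=+0→O./X./.X/..; (3,0)=+0→O./X./../X.; (3,1)=+0→O./X./../.X
ply 2, O at OX/X./../.. | (1,1)=+0→OX/XO/../..*; (2,0)=+0→OX/X./O./..; (2,1)=+0→OX/X./.O/..; (3,0)=+0→OX/X./../O.; (3,1)=+0→OX/X./../.O
ply 3, X at OX/XO/../.. | (2,0)=+0→OX/XO/X./..*; (2,1)=+0→OX/XO/.X/..; (3,0)=+0→OX/XO/../X.; (3,1)=+0→OX/XO/../.X
ply 4, O at OX/XO/X./.. | (2,1)=-1→OX/XO/XO/..; (3,0)=+0→OX/XO/X./O.*; (3,1)=-1→OX/XO/X./.O
ply 5, X at OX/XO/X./O. | (2,1)=+0→OX/XO/XX/O.*; (3,1)=+0→OX/XO/X./OX
ply 6, O at OX/XO/XX/O. | (3,1)=+0→OX/XO/XX/OO*
ply 7: OX/XO/XX/OO is terminal +0 (X); from O./X./../.. depth 6

PV length from [O./X./../..]: 6 plies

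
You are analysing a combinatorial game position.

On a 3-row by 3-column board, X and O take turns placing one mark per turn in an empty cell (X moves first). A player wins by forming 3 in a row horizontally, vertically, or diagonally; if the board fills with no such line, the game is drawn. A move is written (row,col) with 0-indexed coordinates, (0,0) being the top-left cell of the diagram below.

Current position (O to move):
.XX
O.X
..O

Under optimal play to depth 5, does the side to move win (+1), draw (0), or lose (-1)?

p1 O@[.XX/O.X/..O]: (0,0)[OXX/O.X/..O]+1* (1,1)[.XX/OOX/..O]-1 (2,0)[.XX/O.X/O.O]-1 (2,1)[.XX/O.X/.OO]-1
p2 X@[OXX/O.X/..O]: (1,1)[OXX/OXX/..O]-1* (2,0)[OXX/O.X/X.O]-1 (2,1)[OXX/O.X/.XO]-1
p3 O@[OXX/OXX/..O]: (2,0)[OXX/OXX/O.O]+1* (2,1)[OXX/OXX/.OO]-1
p4 X@[OXX/OXX/O.O] terminal -1; root [.XX/O.X/..O] d5

value(.XX/O.X/..O, O) = +1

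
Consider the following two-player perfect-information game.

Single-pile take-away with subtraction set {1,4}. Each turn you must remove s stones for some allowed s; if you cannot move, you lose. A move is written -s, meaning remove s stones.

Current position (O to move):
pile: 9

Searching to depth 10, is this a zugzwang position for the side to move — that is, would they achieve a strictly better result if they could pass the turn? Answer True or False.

p1 O@[9]: -1[8]-1 -4[5]+1*
p2 X@[5]: -1[4]-1* -4[1]-1
p3 O@[4]: -1[3]-1 -4[0]+1*
p4 X@[0] terminal -1; root [9] d10
pass branch (X moves first from the same position):
  | p1 X@[9]: -1[8]-1 -4[5]+1*
  | p2 O@[5]: -1[4]-1* -4[1]-1
  | p3 X@[4]: -1[3]-1 -4[0]+1*
  | p4 O@[0] terminal -1; root [9] d10
O moving scores +1; O passing scores -1

zugzwang(9, O) = False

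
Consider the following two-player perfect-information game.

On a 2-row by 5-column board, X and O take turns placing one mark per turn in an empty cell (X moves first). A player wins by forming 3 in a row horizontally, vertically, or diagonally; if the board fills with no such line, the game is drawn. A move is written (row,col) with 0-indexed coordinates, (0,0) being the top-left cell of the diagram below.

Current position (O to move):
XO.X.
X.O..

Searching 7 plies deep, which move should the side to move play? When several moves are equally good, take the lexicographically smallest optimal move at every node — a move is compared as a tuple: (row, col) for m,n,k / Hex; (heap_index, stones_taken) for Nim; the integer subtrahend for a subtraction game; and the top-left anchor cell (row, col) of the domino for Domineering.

O's best at [XO.X./X.O..]: (1,3)

p1 O@[XO.X./X.O..]: (0,2)[XOOX./X.O..]+0 (0,4)[XO.XO/X.O..]+0 (1,1)[XO.X./XOO..]+0 (1,3)[XO.X./X.OO.]+1* (1,4)[XO.X./X.O.O]+0
p2 X@[XO.X./X.OO.]: (0,2)[XOXX./X.OO.]-1* (0,4)[XO.XX/X.OO.]-1 (1,1)[XO.X./XXOO.]-1 (1,4)[XO.X./X.OOX]-1
p3 O@[XOXX./X.OO.]: (0,4)[XOXXO/X.OO.]+1* (1,1)[XOXX./XOOO.]+1 (1,4)[XOXX./X.OOO]+1
p4 X@[XOXXO/X.OO.]: (1,1)[XOXXO/XXOO.]-1* (1,4)[XOXXO/X.OOX]-1
p5 O@[XOXXO/XXOO.]: (1,4)[XOXXO/XXOOO]+1*
p6 X@[XOXXO/XXOOO] terminal -1; root [XO.X./X.O..] d7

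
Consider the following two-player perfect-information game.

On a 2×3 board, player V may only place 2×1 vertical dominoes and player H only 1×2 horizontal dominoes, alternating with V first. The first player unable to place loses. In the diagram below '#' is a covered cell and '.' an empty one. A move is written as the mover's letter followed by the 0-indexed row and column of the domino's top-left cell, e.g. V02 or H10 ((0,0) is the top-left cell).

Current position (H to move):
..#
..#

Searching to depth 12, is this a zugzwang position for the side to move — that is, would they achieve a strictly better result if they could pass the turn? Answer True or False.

zugzwang(..#/..#, H) = False

ply 1, H at ..#/..# | H00=+1→###/..#*; H10=+1→..#/###
ply 2: ###/..# is terminal -1 (V); from ..#/..# depth 12
pass branch (V moves first from the same position):
  | ply 1, V at ..#/..# | V00=+1→#.#/#.#*; V01=+1→.##/.##
  | ply 2: #.#/#.# is terminal -1 (H); from ..#/..# depth 12
H moving scores +1; H passing scores -1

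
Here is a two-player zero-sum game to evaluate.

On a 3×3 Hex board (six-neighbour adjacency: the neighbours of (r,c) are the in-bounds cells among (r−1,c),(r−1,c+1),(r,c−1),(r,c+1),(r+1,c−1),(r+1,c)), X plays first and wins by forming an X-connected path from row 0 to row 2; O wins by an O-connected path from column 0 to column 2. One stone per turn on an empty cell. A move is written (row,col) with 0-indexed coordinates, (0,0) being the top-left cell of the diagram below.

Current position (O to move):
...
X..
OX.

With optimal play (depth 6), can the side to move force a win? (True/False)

O winning at [.../X../OX.]: True

ply 1, O at .../X../OX. | (0,0)=-1→O../X../OX.; (0,1)=-1→.O./X../OX.; (0,2)=-1→..O/X../OX.; (1,1)=+1→.../XO./OX.*; (1,2)=-1→.../X.O/OX.; (2,2)=-1→.../X../OXO
ply 2, X at .../XO./OX. | (0,0)=-1→X../XO./OX.*; (0,1)=-1→.X./XO./OX.; (0,2)=-1→..X/XO./OX.; (1,2)=-1→.../XOX/OX.; (2,2)=-1→.../XO./OXX
ply 3, O at X../XO./OX. | (0,1)=+1→XO./XO./OX.*; (0,2)=+1→X.O/XO./OX.; (1,2)=+1→X../XOO/OX.; (2,2)=+1→X../XO./OXO
ply 4, X at XO./XO./OX. | (0,2)=-1→XOX/XO./OX.*; (1,2)=-1→XO./XOX/OX.; (2,2)=-1→XO./XO./OXX
ply 5, O at XOX/XO./OX. | (1,2)=+1→XOX/XOO/OX.*; (2,2)=-1→XOX/XO./OXO
ply 6: XOX/XOO/OX. is terminal -1 (X); from .../X../OX. depth 6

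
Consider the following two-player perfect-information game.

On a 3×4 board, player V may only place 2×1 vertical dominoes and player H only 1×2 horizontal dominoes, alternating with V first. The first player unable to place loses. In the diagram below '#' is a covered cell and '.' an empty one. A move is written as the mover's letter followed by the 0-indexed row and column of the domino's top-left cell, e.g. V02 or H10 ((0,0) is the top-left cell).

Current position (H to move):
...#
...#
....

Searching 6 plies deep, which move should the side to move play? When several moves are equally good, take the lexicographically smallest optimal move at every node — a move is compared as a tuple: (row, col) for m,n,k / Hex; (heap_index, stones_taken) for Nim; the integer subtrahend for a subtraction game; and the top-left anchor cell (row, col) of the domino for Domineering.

H's best at [...#/...#/....]: H10

p1 H@[...#/...#/....]: H00[##.#/...#/....]-1 H01[.###/...#/....]-1 H10[...#/##.#/....]+1* H11[...#/.###/....]+1 H20[...#/...#/##..]-1 H21[...#/...#/.##.]-1 H22[...#/...#/..##]-1
p2 V@[...#/##.#/....]: V02[..##/####/....]-1* V12[...#/####/..#.]-1
p3 H@[..##/####/....]: H00[####/####/....]+1* H20[..##/####/##..]+1 H21[..##/####/.##.]+1 H22[..##/####/..##]+1
p4 V@[####/####/....] terminal -1; root [...#/...#/....] d6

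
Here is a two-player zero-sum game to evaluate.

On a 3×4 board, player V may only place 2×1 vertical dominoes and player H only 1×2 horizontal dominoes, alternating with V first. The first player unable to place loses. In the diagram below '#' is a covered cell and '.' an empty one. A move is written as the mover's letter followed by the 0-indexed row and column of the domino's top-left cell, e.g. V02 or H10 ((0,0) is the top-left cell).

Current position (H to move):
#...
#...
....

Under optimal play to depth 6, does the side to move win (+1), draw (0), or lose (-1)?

p1 H@[#.../#.../....]: H01[###./#.../....]-1 H02[#.##/#.../....]-1 H11[#.../###./....]+1* H12[#.../#.##/....]+1 H20[#.../#.../##..]-1 H21[#.../#.../.##.]-1 H22[#.../#.../..##]-1
p2 V@[#.../###./....]: V03[#..#/####/....]-1* V13[#.../####/...#]-1
p3 H@[#..#/####/....]: H01[####/####/....]+1* H20[#..#/####/##..]+1 H21[#..#/####/.##.]+1 H22[#..#/####/..##]+1
p4 V@[####/####/....] terminal -1; root [#.../#.../....] d6

value(#.../#.../...., H) = +1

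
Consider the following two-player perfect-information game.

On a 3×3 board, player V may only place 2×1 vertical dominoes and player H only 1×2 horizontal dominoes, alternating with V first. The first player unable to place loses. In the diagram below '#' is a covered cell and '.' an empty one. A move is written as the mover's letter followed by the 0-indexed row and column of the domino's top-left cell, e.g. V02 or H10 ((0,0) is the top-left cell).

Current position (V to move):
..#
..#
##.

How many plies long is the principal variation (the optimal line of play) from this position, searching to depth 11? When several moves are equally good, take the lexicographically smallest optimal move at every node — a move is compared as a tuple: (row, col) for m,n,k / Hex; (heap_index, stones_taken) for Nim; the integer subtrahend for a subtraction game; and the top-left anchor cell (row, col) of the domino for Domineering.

PV length from [..#/..#/##.]: 1 ply

p1 V@[..#/..#/##.]: V00[#.#/#.#/##.]+1* V01[.##/.##/##.]+1
p2 H@[#.#/#.#/##.] terminal -1; root [..#/..#/##.] d11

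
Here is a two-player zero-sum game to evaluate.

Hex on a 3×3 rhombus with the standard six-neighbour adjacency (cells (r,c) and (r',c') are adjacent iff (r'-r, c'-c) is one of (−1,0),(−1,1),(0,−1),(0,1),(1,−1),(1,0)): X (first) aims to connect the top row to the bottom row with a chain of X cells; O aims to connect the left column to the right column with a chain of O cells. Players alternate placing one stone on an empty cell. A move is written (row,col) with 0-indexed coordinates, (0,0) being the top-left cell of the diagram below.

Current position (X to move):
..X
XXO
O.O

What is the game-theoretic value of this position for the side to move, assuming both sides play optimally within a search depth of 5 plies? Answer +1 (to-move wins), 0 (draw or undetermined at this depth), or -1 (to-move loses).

p1 X@[..X/XXO/O.O]: (0,0)[X.X/XXO/O.O]-1 (0,1)[.XX/XXO/O.O]-1 (2,1)[..X/XXO/OXO]+1*
p2 O@[..X/XXO/OXO] terminal -1; root [..X/XXO/O.O] d5

value(..X/XXO/O.O, X) = +1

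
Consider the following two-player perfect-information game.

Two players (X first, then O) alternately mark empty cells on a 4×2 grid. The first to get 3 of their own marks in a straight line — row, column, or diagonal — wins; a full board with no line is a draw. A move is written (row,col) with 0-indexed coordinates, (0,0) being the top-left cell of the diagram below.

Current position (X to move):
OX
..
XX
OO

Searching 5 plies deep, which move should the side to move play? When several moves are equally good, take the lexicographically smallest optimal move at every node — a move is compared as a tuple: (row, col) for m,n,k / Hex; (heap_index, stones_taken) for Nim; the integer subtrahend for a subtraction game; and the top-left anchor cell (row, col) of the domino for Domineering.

[OX/../XX/OO] X move#1: (1,0):+0/OX/X./XX/OO, (1,1):+1/OX/.X/XX/OO*
[OX/.X/XX/OO] end (terminal -1, O#2); searched OX/../XX/OO to 5

X's best at [OX/../XX/OO]: (1,1)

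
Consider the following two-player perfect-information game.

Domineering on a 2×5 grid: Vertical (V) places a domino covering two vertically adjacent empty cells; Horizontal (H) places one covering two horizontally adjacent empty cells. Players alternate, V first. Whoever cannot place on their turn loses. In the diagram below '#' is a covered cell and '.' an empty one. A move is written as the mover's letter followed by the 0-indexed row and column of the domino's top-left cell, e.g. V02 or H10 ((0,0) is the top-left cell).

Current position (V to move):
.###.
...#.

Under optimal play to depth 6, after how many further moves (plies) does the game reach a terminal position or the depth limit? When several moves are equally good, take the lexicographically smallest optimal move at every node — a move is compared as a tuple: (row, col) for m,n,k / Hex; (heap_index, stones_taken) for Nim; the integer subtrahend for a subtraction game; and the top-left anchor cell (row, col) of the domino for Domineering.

ply 1, V at .###./...#. | V00=+1→####./#..#.*; V04=-1→.####/...##
ply 2, H at ####./#..#. | H11=-1→####./####.*
ply 3, V at ####./####. | V04=+1→#####/#####*
ply 4: #####/##### is terminal -1 (H); from .###./...#. depth 6

PV length from [.###./...#.]: 3 plies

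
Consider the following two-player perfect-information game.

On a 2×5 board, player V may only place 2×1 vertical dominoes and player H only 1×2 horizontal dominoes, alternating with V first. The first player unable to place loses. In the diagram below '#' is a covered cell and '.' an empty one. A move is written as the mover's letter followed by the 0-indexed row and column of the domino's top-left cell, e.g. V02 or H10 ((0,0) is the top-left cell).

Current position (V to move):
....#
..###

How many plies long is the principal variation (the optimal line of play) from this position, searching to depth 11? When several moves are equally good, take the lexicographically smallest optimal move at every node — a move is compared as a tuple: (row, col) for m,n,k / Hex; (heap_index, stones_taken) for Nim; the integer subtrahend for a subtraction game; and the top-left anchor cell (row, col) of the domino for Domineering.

p1 V@[....#/..###]: V00[#...#/#.###]-1 V01[.#..#/.####]+1*
p2 H@[.#..#/.####]: H02[.####/.####]-1*
p3 V@[.####/.####]: V00[#####/#####]+1*
p4 H@[#####/#####] terminal -1; root [....#/..###] d11

PV length from [....#/..###]: 3 plies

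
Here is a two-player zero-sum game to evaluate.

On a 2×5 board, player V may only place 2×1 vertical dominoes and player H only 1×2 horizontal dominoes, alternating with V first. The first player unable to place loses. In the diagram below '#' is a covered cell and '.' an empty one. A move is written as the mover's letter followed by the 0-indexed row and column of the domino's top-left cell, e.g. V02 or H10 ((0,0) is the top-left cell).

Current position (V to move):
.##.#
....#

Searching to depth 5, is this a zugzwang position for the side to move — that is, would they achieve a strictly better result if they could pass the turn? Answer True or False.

zugzwang(.##.#/....#, V) = True

p1 V@[.##.#/....#]: V00[###.#/#...#]-1* V03[.####/...##]-1
p2 H@[###.#/#...#]: H11[###.#/###.#]-1 H12[###.#/#.###]+1*
p3 V@[###.#/#.###] terminal -1; root [.##.#/....#] d5
if V skipped the turn, H would face:
~ p1 H@[.##.#/....#]: H10[.##.#/##..#]-1* H11[.##.#/.##.#]-1 H12[.##.#/..###]-1
~ p2 V@[.##.#/##..#]: V03[.####/##.##]+1*
~ p3 H@[.####/##.##] terminal -1; root [.##.#/....#] d5
compare (V): move=-1 vs pass=+1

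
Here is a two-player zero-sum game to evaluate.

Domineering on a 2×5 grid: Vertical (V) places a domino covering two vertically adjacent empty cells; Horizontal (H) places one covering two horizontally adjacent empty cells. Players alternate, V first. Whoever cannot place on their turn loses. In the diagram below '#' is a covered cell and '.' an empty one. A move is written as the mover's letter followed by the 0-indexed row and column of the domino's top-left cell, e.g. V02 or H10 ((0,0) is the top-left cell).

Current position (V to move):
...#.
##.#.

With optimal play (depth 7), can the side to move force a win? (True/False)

V winning at [...#./##.#.]: True

[...#./##.#.] V move#1: V02:+1/..##./####.*, V04:-1/...##/##.##
[..##./####.] H move#2: H00:-1/####./####.*
[####./####.] V move#3: V04:+1/#####/#####*
[#####/#####] end (terminal -1, H#4); searched ...#./##.#. to 7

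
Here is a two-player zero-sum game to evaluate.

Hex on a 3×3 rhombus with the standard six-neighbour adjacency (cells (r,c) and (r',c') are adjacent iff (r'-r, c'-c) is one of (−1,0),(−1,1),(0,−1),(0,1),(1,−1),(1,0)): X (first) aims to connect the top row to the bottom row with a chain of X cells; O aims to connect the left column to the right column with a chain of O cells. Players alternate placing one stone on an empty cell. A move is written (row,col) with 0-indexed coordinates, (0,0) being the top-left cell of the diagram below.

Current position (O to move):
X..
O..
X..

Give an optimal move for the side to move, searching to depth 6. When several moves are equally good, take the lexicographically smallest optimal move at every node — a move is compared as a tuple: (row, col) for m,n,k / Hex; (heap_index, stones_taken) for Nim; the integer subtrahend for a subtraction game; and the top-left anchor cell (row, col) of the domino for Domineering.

p1 O@[X../O../X..]: (0,1)[XO./O../X..]-1 (0,2)[X.O/O../X..]+1* (1,1)[X../OO./X..]+1 (1,2)[X../O.O/X..]-1 (2,1)[X../O../XO.]-1 (2,2)[X../O../X.O]-1
p2 X@[X.O/O../X..]: (0,1)[XXO/O../X..]-1* (1,1)[X.O/OX./X..]-1 (1,2)[X.O/O.X/X..]-1 (2,1)[X.O/O../XX.]-1 (2,2)[X.O/O../X.X]-1
p3 O@[XXO/O../X..]: (1,1)[XXO/OO./X..]+1* (1,2)[XXO/O.O/X..]-1 (2,1)[XXO/O../XO.]-1 (2,2)[XXO/O../X.O]-1
p4 X@[XXO/OO./X..] terminal -1; root [X../O../X..] d6

O's best at [X../O../X..]: (0,2)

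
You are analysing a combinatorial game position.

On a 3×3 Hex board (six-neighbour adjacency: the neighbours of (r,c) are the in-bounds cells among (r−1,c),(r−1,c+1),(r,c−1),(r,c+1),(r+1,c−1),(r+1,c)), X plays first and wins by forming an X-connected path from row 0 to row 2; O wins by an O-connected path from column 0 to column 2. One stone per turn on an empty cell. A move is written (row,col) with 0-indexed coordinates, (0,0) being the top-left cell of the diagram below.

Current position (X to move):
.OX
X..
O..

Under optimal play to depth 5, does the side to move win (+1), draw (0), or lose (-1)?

value(.OX/X../O.., X) = +1

p1 X@[.OX/X../O..]: (0,0)[XOX/X../O..]-1 (1,1)[.OX/XX./O..]-1 (1,2)[.OX/X.X/O..]+1* (2,1)[.OX/X../OX.]+1 (2,2)[.OX/X../O.X]-1
p2 O@[.OX/X.X/O..]: (0,0)[OOX/X.X/O..]-1* (1,1)[.OX/XOX/O..]-1 (2,1)[.OX/X.X/OO.]-1 (2,2)[.OX/X.X/O.O]-1
p3 X@[OOX/X.X/O..]: (1,1)[OOX/XXX/O..]+1* (2,1)[OOX/X.X/OX.]+1 (2,2)[OOX/X.X/O.X]+1
p4 O@[OOX/XXX/O..]: (2,1)[OOX/XXX/OO.]-1* (2,2)[OOX/XXX/O.O]-1
p5 X@[OOX/XXX/OO.]: (2,2)[OOX/XXX/OOX]+1*
p6 O@[OOX/XXX/OOX] terminal -1; root [.OX/X../O..] d5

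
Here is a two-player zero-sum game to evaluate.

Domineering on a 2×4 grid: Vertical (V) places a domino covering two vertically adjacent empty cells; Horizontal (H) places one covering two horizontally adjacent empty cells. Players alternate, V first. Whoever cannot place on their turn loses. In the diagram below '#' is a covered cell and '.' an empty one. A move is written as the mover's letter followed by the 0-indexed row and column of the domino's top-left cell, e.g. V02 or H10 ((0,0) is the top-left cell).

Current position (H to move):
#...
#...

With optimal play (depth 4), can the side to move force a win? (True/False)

H winning at [#.../#...]: True

[#.../#...] H move#1: H01:+1/###./#...*, H02:+1/#.##/#..., H11:+1/#.../###., H12:+1/#.../#.##
[###./#...] V move#2: V03:-1/####/#..#*
[####/#..#] H move#3: H11:+1/####/####*
[####/####] end (terminal -1, V#4); searched #.../#... to 4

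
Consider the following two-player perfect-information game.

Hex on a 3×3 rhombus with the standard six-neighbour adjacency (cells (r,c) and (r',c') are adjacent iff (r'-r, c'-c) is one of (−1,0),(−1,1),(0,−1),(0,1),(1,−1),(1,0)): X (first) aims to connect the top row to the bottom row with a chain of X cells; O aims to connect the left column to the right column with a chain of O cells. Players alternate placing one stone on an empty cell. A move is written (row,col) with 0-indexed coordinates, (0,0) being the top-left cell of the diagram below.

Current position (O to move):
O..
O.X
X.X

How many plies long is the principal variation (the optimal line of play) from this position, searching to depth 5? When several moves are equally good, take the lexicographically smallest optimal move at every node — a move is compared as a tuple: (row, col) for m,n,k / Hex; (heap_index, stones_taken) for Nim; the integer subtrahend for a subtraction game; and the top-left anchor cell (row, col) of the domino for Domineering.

PV length from [O../O.X/X.X]: 3 plies

p1 O@[O../O.X/X.X]: (0,1)[OO./O.X/X.X]-1 (0,2)[O.O/O.X/X.X]+1* (1,1)[O../OOX/X.X]-1 (2,1)[O../O.X/XOX]-1
p2 X@[O.O/O.X/X.X]: (0,1)[OXO/O.X/X.X]-1* (1,1)[O.O/OXX/X.X]-1 (2,1)[O.O/O.X/XXX]-1
p3 O@[OXO/O.X/X.X]: (1,1)[OXO/OOX/X.X]+1* (2,1)[OXO/O.X/XOX]-1
p4 X@[OXO/OOX/X.X] terminal -1; root [O../O.X/X.X] d5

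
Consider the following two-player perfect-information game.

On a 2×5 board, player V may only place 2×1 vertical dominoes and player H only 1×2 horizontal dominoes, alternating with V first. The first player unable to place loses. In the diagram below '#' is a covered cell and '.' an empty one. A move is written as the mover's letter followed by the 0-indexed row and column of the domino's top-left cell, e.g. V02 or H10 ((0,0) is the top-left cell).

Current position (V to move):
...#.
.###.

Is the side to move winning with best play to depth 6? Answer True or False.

[...#./.###.] V move#1: V00:+1/#..#./####.*, V04:-1/...##/.####
[#..#./####.] H move#2: H01:-1/####./####.*
[####./####.] V move#3: V04:+1/#####/#####*
[#####/#####] end (terminal -1, H#4); searched ...#./.###. to 6

V winning at [...#./.###.]: True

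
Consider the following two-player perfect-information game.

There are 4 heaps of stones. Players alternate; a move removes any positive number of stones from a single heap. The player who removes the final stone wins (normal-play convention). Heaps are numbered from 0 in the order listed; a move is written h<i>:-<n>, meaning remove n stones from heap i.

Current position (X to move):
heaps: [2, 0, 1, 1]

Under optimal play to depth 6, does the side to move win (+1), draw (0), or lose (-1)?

ply 1, X at (2,0,1,1) | h0:-1=-1→(1,0,1,1); h0:-2=+1→(0,0,1,1)*; h2:-1=-1→(2,0,0,1); h3:-1=-1→(2,0,1,0)
ply 2, O at (0,0,1,1) | h2:-1=-1→(0,0,0,1)*; h3:-1=-1→(0,0,1,0)
ply 3, X at (0,0,0,1) | h3:-1=+1→(0,0,0,0)*
ply 4: (0,0,0,0) is terminal -1 (O); from (2,0,1,1) depth 6

value((2,0,1,1), X) = +1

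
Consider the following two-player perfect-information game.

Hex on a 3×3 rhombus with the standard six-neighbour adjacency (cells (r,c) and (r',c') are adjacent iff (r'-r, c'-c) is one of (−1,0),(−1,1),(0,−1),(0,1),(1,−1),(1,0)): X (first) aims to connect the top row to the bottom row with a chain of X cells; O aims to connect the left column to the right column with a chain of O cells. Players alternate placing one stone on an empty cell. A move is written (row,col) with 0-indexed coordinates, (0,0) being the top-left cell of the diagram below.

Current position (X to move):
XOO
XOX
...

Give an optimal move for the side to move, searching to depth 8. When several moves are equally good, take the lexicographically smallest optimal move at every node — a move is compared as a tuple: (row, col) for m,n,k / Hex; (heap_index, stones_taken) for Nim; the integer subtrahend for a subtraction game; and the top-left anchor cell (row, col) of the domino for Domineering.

ply 1, X at XOO/XOX/... | (2,0)=+1→XOO/XOX/X..*; (2,1)=-1→XOO/XOX/.X.; (2,2)=-1→XOO/XOX/..X
ply 2: XOO/XOX/X.. is terminal -1 (O); from XOO/XOX/... depth 8

X's best at [XOO/XOX/...]: (2,0)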